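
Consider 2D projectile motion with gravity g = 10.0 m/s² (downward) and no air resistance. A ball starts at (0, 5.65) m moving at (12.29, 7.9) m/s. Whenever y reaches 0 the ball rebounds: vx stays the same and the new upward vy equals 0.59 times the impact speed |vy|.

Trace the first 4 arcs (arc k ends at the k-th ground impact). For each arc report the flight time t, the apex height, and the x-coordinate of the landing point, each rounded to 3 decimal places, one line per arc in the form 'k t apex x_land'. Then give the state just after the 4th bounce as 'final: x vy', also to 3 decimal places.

Arc 1: start y=5.650, vy=7.900 → t=2.114, apex=8.771, x_land=25.986, impact vy=-13.244
  bounce: vy ← 0.59·13.244 = 7.814
Arc 2: start y=0.000, vy=7.814 → t=1.563, apex=3.053, x_land=45.193, impact vy=-7.814
  bounce: vy ← 0.59·7.814 = 4.610
Arc 3: start y=0.000, vy=4.610 → t=0.922, apex=1.063, x_land=56.526, impact vy=-4.610
  bounce: vy ← 0.59·4.610 = 2.720
Arc 4: start y=0.000, vy=2.720 → t=0.544, apex=0.370, x_land=63.211, impact vy=-2.720
  bounce: vy ← 0.59·2.720 = 1.605

1 2.114 8.771 25.986
2 1.563 3.053 45.193
3 0.922 1.063 56.526
4 0.544 0.370 63.211
final: 63.211 1.605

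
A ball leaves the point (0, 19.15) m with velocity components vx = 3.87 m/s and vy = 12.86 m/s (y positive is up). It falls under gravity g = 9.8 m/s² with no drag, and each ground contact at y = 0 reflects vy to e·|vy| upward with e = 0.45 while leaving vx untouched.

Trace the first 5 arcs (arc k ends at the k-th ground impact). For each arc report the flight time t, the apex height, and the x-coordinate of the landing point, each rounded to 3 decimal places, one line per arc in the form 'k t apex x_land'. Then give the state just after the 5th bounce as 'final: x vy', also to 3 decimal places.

Arc 1: start y=19.150, vy=12.860 → t=3.685, apex=27.588, x_land=14.261, impact vy=-23.253
  bounce: vy ← 0.45·23.253 = 10.464
Arc 2: start y=0.000, vy=10.464 → t=2.136, apex=5.587, x_land=22.526, impact vy=-10.464
  bounce: vy ← 0.45·10.464 = 4.709
Arc 3: start y=0.000, vy=4.709 → t=0.961, apex=1.131, x_land=26.245, impact vy=-4.709
  bounce: vy ← 0.45·4.709 = 2.119
Arc 4: start y=0.000, vy=2.119 → t=0.432, apex=0.229, x_land=27.918, impact vy=-2.119
  bounce: vy ← 0.45·2.119 = 0.954
Arc 5: start y=0.000, vy=0.954 → t=0.195, apex=0.046, x_land=28.671, impact vy=-0.954
  bounce: vy ← 0.45·0.954 = 0.429

1 3.685 27.588 14.261
2 2.136 5.587 22.526
3 0.961 1.131 26.245
4 0.432 0.229 27.918
5 0.195 0.046 28.671
final: 28.671 0.429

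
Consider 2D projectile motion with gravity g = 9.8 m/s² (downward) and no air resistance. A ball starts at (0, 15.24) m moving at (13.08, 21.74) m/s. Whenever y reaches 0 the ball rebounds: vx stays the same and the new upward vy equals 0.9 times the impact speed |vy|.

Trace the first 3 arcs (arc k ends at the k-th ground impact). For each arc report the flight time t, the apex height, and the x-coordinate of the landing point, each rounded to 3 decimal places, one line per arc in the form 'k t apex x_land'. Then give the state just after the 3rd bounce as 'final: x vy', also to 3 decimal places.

Arc 1: start y=15.240, vy=21.740 → t=5.052, apex=39.354, x_land=66.085, impact vy=-27.773
  bounce: vy ← 0.9·27.773 = 24.996
Arc 2: start y=0.000, vy=24.996 → t=5.101, apex=31.876, x_land=132.807, impact vy=-24.996
  bounce: vy ← 0.9·24.996 = 22.496
Arc 3: start y=0.000, vy=22.496 → t=4.591, apex=25.820, x_land=192.858, impact vy=-22.496
  bounce: vy ← 0.9·22.496 = 20.246

1 5.052 39.354 66.085
2 5.101 31.876 132.807
3 4.591 25.820 192.858
final: 192.858 20.246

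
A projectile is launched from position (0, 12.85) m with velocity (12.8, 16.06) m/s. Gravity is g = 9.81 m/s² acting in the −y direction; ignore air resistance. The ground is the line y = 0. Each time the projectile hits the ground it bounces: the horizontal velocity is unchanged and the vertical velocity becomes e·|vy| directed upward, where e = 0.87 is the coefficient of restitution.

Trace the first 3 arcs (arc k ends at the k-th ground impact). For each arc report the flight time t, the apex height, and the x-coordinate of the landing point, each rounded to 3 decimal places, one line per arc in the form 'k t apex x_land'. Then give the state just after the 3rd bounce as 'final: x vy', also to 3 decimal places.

1 3.939 25.996 50.422
2 4.006 19.676 101.696
3 3.485 14.893 146.304
final: 146.304 14.872

Arc 1: start y=12.850, vy=16.060 → t=3.939, apex=25.996, x_land=50.422, impact vy=-22.584
  bounce: vy ← 0.87·22.584 = 19.648
Arc 2: start y=0.000, vy=19.648 → t=4.006, apex=19.676, x_land=101.696, impact vy=-19.648
  bounce: vy ← 0.87·19.648 = 17.094
Arc 3: start y=0.000, vy=17.094 → t=3.485, apex=14.893, x_land=146.304, impact vy=-17.094
  bounce: vy ← 0.87·17.094 = 14.872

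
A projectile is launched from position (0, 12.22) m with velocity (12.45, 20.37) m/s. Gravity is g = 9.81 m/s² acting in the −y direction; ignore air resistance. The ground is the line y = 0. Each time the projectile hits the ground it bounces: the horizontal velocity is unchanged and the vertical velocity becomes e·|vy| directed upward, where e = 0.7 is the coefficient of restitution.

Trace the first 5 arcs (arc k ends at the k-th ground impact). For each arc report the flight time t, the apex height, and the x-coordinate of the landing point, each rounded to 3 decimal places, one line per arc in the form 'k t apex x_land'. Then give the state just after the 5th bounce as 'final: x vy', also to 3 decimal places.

Arc 1: start y=12.220, vy=20.370 → t=4.685, apex=33.369, x_land=58.325, impact vy=-25.587
  bounce: vy ← 0.7·25.587 = 17.911
Arc 2: start y=0.000, vy=17.911 → t=3.652, apex=16.351, x_land=103.786, impact vy=-17.911
  bounce: vy ← 0.7·17.911 = 12.538
Arc 3: start y=0.000, vy=12.538 → t=2.556, apex=8.012, x_land=135.610, impact vy=-12.538
  bounce: vy ← 0.7·12.538 = 8.776
Arc 4: start y=0.000, vy=8.776 → t=1.789, apex=3.926, x_land=157.886, impact vy=-8.776
  bounce: vy ← 0.7·8.776 = 6.143
Arc 5: start y=0.000, vy=6.143 → t=1.252, apex=1.924, x_land=173.480, impact vy=-6.143
  bounce: vy ← 0.7·6.143 = 4.300

1 4.685 33.369 58.325
2 3.652 16.351 103.786
3 2.556 8.012 135.610
4 1.789 3.926 157.886
5 1.252 1.924 173.480
final: 173.480 4.300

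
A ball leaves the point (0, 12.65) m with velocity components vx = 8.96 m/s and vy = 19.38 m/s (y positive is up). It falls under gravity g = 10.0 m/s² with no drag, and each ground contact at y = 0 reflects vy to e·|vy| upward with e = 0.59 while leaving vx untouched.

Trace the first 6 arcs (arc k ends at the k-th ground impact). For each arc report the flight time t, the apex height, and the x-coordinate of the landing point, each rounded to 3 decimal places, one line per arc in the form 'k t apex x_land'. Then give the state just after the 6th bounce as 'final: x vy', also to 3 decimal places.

1 4.445 31.429 39.829
2 2.958 10.941 66.336
3 1.745 3.808 81.976
4 1.030 1.326 91.203
5 0.608 0.461 96.647
6 0.358 0.161 99.859
final: 99.859 1.058

Arc 1: start y=12.650, vy=19.380 → t=4.445, apex=31.429, x_land=39.829, impact vy=-25.072
  bounce: vy ← 0.59·25.072 = 14.792
Arc 2: start y=0.000, vy=14.792 → t=2.958, apex=10.941, x_land=66.336, impact vy=-14.792
  bounce: vy ← 0.59·14.792 = 8.727
Arc 3: start y=0.000, vy=8.727 → t=1.745, apex=3.808, x_land=81.976, impact vy=-8.727
  bounce: vy ← 0.59·8.727 = 5.149
Arc 4: start y=0.000, vy=5.149 → t=1.030, apex=1.326, x_land=91.203, impact vy=-5.149
  bounce: vy ← 0.59·5.149 = 3.038
Arc 5: start y=0.000, vy=3.038 → t=0.608, apex=0.461, x_land=96.647, impact vy=-3.038
  bounce: vy ← 0.59·3.038 = 1.792
Arc 6: start y=0.000, vy=1.792 → t=0.358, apex=0.161, x_land=99.859, impact vy=-1.792
  bounce: vy ← 0.59·1.792 = 1.058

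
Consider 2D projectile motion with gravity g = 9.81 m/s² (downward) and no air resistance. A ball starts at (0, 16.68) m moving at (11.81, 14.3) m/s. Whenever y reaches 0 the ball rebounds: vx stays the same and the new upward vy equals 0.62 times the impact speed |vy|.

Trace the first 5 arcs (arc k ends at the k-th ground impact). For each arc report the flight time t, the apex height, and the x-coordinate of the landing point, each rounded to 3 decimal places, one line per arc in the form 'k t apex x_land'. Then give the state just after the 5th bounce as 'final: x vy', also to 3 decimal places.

1 3.808 27.103 44.976
2 2.915 10.418 79.400
3 1.807 4.005 100.743
4 1.120 1.539 113.975
5 0.695 0.592 122.179
final: 122.179 2.113

Arc 1: start y=16.680, vy=14.300 → t=3.808, apex=27.103, x_land=44.976, impact vy=-23.060
  bounce: vy ← 0.62·23.060 = 14.297
Arc 2: start y=0.000, vy=14.297 → t=2.915, apex=10.418, x_land=79.400, impact vy=-14.297
  bounce: vy ← 0.62·14.297 = 8.864
Arc 3: start y=0.000, vy=8.864 → t=1.807, apex=4.005, x_land=100.743, impact vy=-8.864
  bounce: vy ← 0.62·8.864 = 5.496
Arc 4: start y=0.000, vy=5.496 → t=1.120, apex=1.539, x_land=113.975, impact vy=-5.496
  bounce: vy ← 0.62·5.496 = 3.407
Arc 5: start y=0.000, vy=3.407 → t=0.695, apex=0.592, x_land=122.179, impact vy=-3.407
  bounce: vy ← 0.62·3.407 = 2.113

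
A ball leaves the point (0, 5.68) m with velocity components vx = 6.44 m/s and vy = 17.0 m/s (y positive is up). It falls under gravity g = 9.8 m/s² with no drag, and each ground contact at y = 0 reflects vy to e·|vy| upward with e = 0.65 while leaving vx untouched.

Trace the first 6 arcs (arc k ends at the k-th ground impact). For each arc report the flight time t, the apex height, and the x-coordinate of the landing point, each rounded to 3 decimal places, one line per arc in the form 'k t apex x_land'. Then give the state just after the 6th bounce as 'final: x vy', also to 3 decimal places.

Arc 1: start y=5.680, vy=17.000 → t=3.776, apex=20.425, x_land=24.320, impact vy=-20.008
  bounce: vy ← 0.65·20.008 = 13.005
Arc 2: start y=0.000, vy=13.005 → t=2.654, apex=8.630, x_land=41.412, impact vy=-13.005
  bounce: vy ← 0.65·13.005 = 8.453
Arc 3: start y=0.000, vy=8.453 → t=1.725, apex=3.646, x_land=52.523, impact vy=-8.453
  bounce: vy ← 0.65·8.453 = 5.495
Arc 4: start y=0.000, vy=5.495 → t=1.121, apex=1.540, x_land=59.744, impact vy=-5.495
  bounce: vy ← 0.65·5.495 = 3.572
Arc 5: start y=0.000, vy=3.572 → t=0.729, apex=0.651, x_land=64.438, impact vy=-3.572
  bounce: vy ← 0.65·3.572 = 2.322
Arc 6: start y=0.000, vy=2.322 → t=0.474, apex=0.275, x_land=67.490, impact vy=-2.322
  bounce: vy ← 0.65·2.322 = 1.509

1 3.776 20.425 24.320
2 2.654 8.630 41.412
3 1.725 3.646 52.523
4 1.121 1.540 59.744
5 0.729 0.651 64.438
6 0.474 0.275 67.490
final: 67.490 1.509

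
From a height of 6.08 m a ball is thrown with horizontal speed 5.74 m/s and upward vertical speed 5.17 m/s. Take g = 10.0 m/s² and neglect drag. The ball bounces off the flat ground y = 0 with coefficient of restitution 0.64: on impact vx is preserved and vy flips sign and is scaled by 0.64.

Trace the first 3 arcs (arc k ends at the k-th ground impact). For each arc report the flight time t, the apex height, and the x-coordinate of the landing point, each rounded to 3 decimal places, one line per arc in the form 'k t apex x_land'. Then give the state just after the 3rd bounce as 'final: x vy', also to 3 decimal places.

1 1.735 7.416 9.958
2 1.559 3.038 18.907
3 0.998 1.244 24.633
final: 24.633 3.193

Arc 1: start y=6.080, vy=5.170 → t=1.735, apex=7.416, x_land=9.958, impact vy=-12.179
  bounce: vy ← 0.64·12.179 = 7.795
Arc 2: start y=0.000, vy=7.795 → t=1.559, apex=3.038, x_land=18.907, impact vy=-7.795
  bounce: vy ← 0.64·7.795 = 4.989
Arc 3: start y=0.000, vy=4.989 → t=0.998, apex=1.244, x_land=24.633, impact vy=-4.989
  bounce: vy ← 0.64·4.989 = 3.193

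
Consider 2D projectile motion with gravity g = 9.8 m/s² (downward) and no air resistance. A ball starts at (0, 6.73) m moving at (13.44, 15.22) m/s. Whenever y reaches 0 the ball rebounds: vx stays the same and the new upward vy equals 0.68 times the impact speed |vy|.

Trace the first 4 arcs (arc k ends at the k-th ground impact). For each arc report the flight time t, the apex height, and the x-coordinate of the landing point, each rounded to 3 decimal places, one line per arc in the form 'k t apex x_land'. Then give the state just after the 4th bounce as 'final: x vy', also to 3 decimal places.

1 3.499 18.549 47.022
2 2.646 8.577 82.585
3 1.799 3.966 106.768
4 1.224 1.834 123.212
final: 123.212 4.077

Arc 1: start y=6.730, vy=15.220 → t=3.499, apex=18.549, x_land=47.022, impact vy=-19.067
  bounce: vy ← 0.68·19.067 = 12.966
Arc 2: start y=0.000, vy=12.966 → t=2.646, apex=8.577, x_land=82.585, impact vy=-12.966
  bounce: vy ← 0.68·12.966 = 8.817
Arc 3: start y=0.000, vy=8.817 → t=1.799, apex=3.966, x_land=106.768, impact vy=-8.817
  bounce: vy ← 0.68·8.817 = 5.995
Arc 4: start y=0.000, vy=5.995 → t=1.224, apex=1.834, x_land=123.212, impact vy=-5.995
  bounce: vy ← 0.68·5.995 = 4.077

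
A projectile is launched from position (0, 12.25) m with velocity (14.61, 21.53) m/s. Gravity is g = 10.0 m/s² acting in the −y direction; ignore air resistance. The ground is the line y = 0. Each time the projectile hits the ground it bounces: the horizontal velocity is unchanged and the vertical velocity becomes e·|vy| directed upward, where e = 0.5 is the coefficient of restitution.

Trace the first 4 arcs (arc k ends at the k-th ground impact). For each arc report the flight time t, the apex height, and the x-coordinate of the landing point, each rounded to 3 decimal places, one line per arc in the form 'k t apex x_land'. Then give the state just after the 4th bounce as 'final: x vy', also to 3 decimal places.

1 4.815 35.427 70.345
2 2.662 8.857 109.234
3 1.331 2.214 128.679
4 0.665 0.554 138.402
final: 138.402 1.664

Arc 1: start y=12.250, vy=21.530 → t=4.815, apex=35.427, x_land=70.345, impact vy=-26.618
  bounce: vy ← 0.5·26.618 = 13.309
Arc 2: start y=0.000, vy=13.309 → t=2.662, apex=8.857, x_land=109.234, impact vy=-13.309
  bounce: vy ← 0.5·13.309 = 6.655
Arc 3: start y=0.000, vy=6.655 → t=1.331, apex=2.214, x_land=128.679, impact vy=-6.655
  bounce: vy ← 0.5·6.655 = 3.327
Arc 4: start y=0.000, vy=3.327 → t=0.665, apex=0.554, x_land=138.402, impact vy=-3.327
  bounce: vy ← 0.5·3.327 = 1.664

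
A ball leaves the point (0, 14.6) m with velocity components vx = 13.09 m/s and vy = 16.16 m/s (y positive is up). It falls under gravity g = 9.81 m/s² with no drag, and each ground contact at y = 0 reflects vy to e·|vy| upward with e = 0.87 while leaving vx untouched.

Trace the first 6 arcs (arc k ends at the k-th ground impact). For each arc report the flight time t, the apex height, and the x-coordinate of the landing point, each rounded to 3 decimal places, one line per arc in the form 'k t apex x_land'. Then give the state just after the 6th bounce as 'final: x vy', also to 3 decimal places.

Arc 1: start y=14.600, vy=16.160 → t=4.033, apex=27.910, x_land=52.788, impact vy=-23.401
  bounce: vy ← 0.87·23.401 = 20.359
Arc 2: start y=0.000, vy=20.359 → t=4.151, apex=21.125, x_land=107.119, impact vy=-20.359
  bounce: vy ← 0.87·20.359 = 17.712
Arc 3: start y=0.000, vy=17.712 → t=3.611, apex=15.990, x_land=154.388, impact vy=-17.712
  bounce: vy ← 0.87·17.712 = 15.409
Arc 4: start y=0.000, vy=15.409 → t=3.142, apex=12.103, x_land=195.511, impact vy=-15.409
  bounce: vy ← 0.87·15.409 = 13.406
Arc 5: start y=0.000, vy=13.406 → t=2.733, apex=9.160, x_land=231.289, impact vy=-13.406
  bounce: vy ← 0.87·13.406 = 11.663
Arc 6: start y=0.000, vy=11.663 → t=2.378, apex=6.934, x_land=262.415, impact vy=-11.663
  bounce: vy ← 0.87·11.663 = 10.147

1 4.033 27.910 52.788
2 4.151 21.125 107.119
3 3.611 15.990 154.388
4 3.142 12.103 195.511
5 2.733 9.160 231.289
6 2.378 6.934 262.415
final: 262.415 10.147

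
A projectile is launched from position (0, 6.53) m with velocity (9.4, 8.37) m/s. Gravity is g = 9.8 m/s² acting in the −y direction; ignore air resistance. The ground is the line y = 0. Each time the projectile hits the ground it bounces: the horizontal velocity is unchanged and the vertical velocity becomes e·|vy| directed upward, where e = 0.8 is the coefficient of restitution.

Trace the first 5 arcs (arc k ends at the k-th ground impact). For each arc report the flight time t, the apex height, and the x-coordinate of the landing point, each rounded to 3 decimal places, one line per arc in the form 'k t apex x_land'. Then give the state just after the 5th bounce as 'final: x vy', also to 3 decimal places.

1 2.290 10.104 21.527
2 2.298 6.467 43.124
3 1.838 4.139 60.402
4 1.470 2.649 74.225
5 1.176 1.695 85.283
final: 85.283 4.611

Arc 1: start y=6.530, vy=8.370 → t=2.290, apex=10.104, x_land=21.527, impact vy=-14.073
  bounce: vy ← 0.8·14.073 = 11.258
Arc 2: start y=0.000, vy=11.258 → t=2.298, apex=6.467, x_land=43.124, impact vy=-11.258
  bounce: vy ← 0.8·11.258 = 9.007
Arc 3: start y=0.000, vy=9.007 → t=1.838, apex=4.139, x_land=60.402, impact vy=-9.007
  bounce: vy ← 0.8·9.007 = 7.205
Arc 4: start y=0.000, vy=7.205 → t=1.470, apex=2.649, x_land=74.225, impact vy=-7.205
  bounce: vy ← 0.8·7.205 = 5.764
Arc 5: start y=0.000, vy=5.764 → t=1.176, apex=1.695, x_land=85.283, impact vy=-5.764
  bounce: vy ← 0.8·5.764 = 4.611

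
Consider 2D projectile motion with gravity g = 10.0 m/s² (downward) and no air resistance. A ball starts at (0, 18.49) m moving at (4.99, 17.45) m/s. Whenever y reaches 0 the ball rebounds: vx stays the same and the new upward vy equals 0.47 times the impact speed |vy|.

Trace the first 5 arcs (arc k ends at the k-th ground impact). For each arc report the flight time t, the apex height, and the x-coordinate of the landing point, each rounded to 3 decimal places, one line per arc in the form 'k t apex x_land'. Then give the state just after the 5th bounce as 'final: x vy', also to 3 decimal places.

1 4.342 33.715 21.665
2 2.441 7.448 33.845
3 1.147 1.645 39.570
4 0.539 0.363 42.261
5 0.253 0.080 43.525
final: 43.525 0.596

Arc 1: start y=18.490, vy=17.450 → t=4.342, apex=33.715, x_land=21.665, impact vy=-25.967
  bounce: vy ← 0.47·25.967 = 12.205
Arc 2: start y=0.000, vy=12.205 → t=2.441, apex=7.448, x_land=33.845, impact vy=-12.205
  bounce: vy ← 0.47·12.205 = 5.736
Arc 3: start y=0.000, vy=5.736 → t=1.147, apex=1.645, x_land=39.570, impact vy=-5.736
  bounce: vy ← 0.47·5.736 = 2.696
Arc 4: start y=0.000, vy=2.696 → t=0.539, apex=0.363, x_land=42.261, impact vy=-2.696
  bounce: vy ← 0.47·2.696 = 1.267
Arc 5: start y=0.000, vy=1.267 → t=0.253, apex=0.080, x_land=43.525, impact vy=-1.267
  bounce: vy ← 0.47·1.267 = 0.596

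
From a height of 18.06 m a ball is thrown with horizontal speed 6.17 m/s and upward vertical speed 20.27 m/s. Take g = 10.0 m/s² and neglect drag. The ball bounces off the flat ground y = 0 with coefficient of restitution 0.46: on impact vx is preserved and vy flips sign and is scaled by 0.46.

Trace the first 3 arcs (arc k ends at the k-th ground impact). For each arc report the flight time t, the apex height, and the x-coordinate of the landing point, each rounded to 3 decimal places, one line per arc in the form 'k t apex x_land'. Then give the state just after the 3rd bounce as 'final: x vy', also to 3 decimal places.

1 4.806 38.604 29.651
2 2.556 8.169 45.423
3 1.176 1.728 52.679
final: 52.679 2.705

Arc 1: start y=18.060, vy=20.270 → t=4.806, apex=38.604, x_land=29.651, impact vy=-27.786
  bounce: vy ← 0.46·27.786 = 12.782
Arc 2: start y=0.000, vy=12.782 → t=2.556, apex=8.169, x_land=45.423, impact vy=-12.782
  bounce: vy ← 0.46·12.782 = 5.880
Arc 3: start y=0.000, vy=5.880 → t=1.176, apex=1.728, x_land=52.679, impact vy=-5.880
  bounce: vy ← 0.46·5.880 = 2.705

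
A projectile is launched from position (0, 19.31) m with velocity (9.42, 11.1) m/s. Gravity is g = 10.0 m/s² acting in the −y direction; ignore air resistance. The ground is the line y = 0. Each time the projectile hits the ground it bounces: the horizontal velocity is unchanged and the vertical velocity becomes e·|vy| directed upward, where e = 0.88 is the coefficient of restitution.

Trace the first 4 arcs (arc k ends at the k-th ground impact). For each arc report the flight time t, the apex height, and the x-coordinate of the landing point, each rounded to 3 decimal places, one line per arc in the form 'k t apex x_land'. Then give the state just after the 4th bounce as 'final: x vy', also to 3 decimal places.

1 3.367 25.470 31.717
2 3.972 19.724 69.137
3 3.496 15.275 102.066
4 3.076 11.829 131.043
final: 131.043 13.535

Arc 1: start y=19.310, vy=11.100 → t=3.367, apex=25.470, x_land=31.717, impact vy=-22.570
  bounce: vy ← 0.88·22.570 = 19.862
Arc 2: start y=0.000, vy=19.862 → t=3.972, apex=19.724, x_land=69.137, impact vy=-19.862
  bounce: vy ← 0.88·19.862 = 17.478
Arc 3: start y=0.000, vy=17.478 → t=3.496, apex=15.275, x_land=102.066, impact vy=-17.478
  bounce: vy ← 0.88·17.478 = 15.381
Arc 4: start y=0.000, vy=15.381 → t=3.076, apex=11.829, x_land=131.043, impact vy=-15.381
  bounce: vy ← 0.88·15.381 = 13.535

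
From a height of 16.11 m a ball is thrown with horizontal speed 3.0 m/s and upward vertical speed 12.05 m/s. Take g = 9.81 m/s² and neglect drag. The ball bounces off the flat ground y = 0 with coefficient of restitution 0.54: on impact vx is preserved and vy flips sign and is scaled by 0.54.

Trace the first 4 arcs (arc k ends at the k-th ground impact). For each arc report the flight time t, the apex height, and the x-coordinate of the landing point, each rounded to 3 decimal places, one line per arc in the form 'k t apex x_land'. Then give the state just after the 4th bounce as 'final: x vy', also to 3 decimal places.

1 3.418 23.511 10.253
2 2.364 6.856 17.347
3 1.277 1.999 21.177
4 0.689 0.583 23.245
final: 23.245 1.826

Arc 1: start y=16.110, vy=12.050 → t=3.418, apex=23.511, x_land=10.253, impact vy=-21.477
  bounce: vy ← 0.54·21.477 = 11.598
Arc 2: start y=0.000, vy=11.598 → t=2.364, apex=6.856, x_land=17.347, impact vy=-11.598
  bounce: vy ← 0.54·11.598 = 6.263
Arc 3: start y=0.000, vy=6.263 → t=1.277, apex=1.999, x_land=21.177, impact vy=-6.263
  bounce: vy ← 0.54·6.263 = 3.382
Arc 4: start y=0.000, vy=3.382 → t=0.689, apex=0.583, x_land=23.245, impact vy=-3.382
  bounce: vy ← 0.54·3.382 = 1.826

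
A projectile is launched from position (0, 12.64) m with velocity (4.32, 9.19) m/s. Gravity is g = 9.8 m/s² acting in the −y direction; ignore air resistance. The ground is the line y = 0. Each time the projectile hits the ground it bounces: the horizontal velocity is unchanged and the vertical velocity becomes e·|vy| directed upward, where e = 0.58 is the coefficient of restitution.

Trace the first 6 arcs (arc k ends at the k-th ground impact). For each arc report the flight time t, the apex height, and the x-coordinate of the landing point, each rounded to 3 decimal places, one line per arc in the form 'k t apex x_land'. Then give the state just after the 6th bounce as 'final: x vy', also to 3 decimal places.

1 2.798 16.949 12.086
2 2.157 5.702 21.406
3 1.251 1.918 26.811
4 0.726 0.645 29.946
5 0.421 0.217 31.765
6 0.244 0.073 32.820
final: 32.820 0.694

Arc 1: start y=12.640, vy=9.190 → t=2.798, apex=16.949, x_land=12.086, impact vy=-18.226
  bounce: vy ← 0.58·18.226 = 10.571
Arc 2: start y=0.000, vy=10.571 → t=2.157, apex=5.702, x_land=21.406, impact vy=-10.571
  bounce: vy ← 0.58·10.571 = 6.131
Arc 3: start y=0.000, vy=6.131 → t=1.251, apex=1.918, x_land=26.811, impact vy=-6.131
  bounce: vy ← 0.58·6.131 = 3.556
Arc 4: start y=0.000, vy=3.556 → t=0.726, apex=0.645, x_land=29.946, impact vy=-3.556
  bounce: vy ← 0.58·3.556 = 2.063
Arc 5: start y=0.000, vy=2.063 → t=0.421, apex=0.217, x_land=31.765, impact vy=-2.063
  bounce: vy ← 0.58·2.063 = 1.196
Arc 6: start y=0.000, vy=1.196 → t=0.244, apex=0.073, x_land=32.820, impact vy=-1.196
  bounce: vy ← 0.58·1.196 = 0.694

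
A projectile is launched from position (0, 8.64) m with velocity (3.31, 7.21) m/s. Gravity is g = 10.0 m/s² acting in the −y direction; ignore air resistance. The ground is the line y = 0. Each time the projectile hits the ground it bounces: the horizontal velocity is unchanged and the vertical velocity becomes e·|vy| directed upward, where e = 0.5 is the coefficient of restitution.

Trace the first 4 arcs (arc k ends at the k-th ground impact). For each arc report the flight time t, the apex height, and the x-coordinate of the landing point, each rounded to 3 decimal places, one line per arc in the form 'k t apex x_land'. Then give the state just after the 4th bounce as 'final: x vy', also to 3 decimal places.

Arc 1: start y=8.640, vy=7.210 → t=2.220, apex=11.239, x_land=7.349, impact vy=-14.993
  bounce: vy ← 0.5·14.993 = 7.496
Arc 2: start y=0.000, vy=7.496 → t=1.499, apex=2.810, x_land=12.312, impact vy=-7.496
  bounce: vy ← 0.5·7.496 = 3.748
Arc 3: start y=0.000, vy=3.748 → t=0.750, apex=0.702, x_land=14.793, impact vy=-3.748
  bounce: vy ← 0.5·3.748 = 1.874
Arc 4: start y=0.000, vy=1.874 → t=0.375, apex=0.176, x_land=16.034, impact vy=-1.874
  bounce: vy ← 0.5·1.874 = 0.937

1 2.220 11.239 7.349
2 1.499 2.810 12.312
3 0.750 0.702 14.793
4 0.375 0.176 16.034
final: 16.034 0.937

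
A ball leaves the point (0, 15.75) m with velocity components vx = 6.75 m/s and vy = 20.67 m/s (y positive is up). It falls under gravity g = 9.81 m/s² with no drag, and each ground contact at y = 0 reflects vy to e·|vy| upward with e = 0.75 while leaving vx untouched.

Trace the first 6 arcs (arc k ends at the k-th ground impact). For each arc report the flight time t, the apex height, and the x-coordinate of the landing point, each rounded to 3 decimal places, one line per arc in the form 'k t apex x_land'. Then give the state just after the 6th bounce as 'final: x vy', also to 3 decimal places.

Arc 1: start y=15.750, vy=20.670 → t=4.873, apex=37.526, x_land=32.893, impact vy=-27.134
  bounce: vy ← 0.75·27.134 = 20.351
Arc 2: start y=0.000, vy=20.351 → t=4.149, apex=21.108, x_land=60.898, impact vy=-20.351
  bounce: vy ← 0.75·20.351 = 15.263
Arc 3: start y=0.000, vy=15.263 → t=3.112, apex=11.874, x_land=81.902, impact vy=-15.263
  bounce: vy ← 0.75·15.263 = 11.447
Arc 4: start y=0.000, vy=11.447 → t=2.334, apex=6.679, x_land=97.655, impact vy=-11.447
  bounce: vy ← 0.75·11.447 = 8.585
Arc 5: start y=0.000, vy=8.585 → t=1.750, apex=3.757, x_land=109.470, impact vy=-8.585
  bounce: vy ← 0.75·8.585 = 6.439
Arc 6: start y=0.000, vy=6.439 → t=1.313, apex=2.113, x_land=118.331, impact vy=-6.439
  bounce: vy ← 0.75·6.439 = 4.829

1 4.873 37.526 32.893
2 4.149 21.108 60.898
3 3.112 11.874 81.902
4 2.334 6.679 97.655
5 1.750 3.757 109.470
6 1.313 2.113 118.331
final: 118.331 4.829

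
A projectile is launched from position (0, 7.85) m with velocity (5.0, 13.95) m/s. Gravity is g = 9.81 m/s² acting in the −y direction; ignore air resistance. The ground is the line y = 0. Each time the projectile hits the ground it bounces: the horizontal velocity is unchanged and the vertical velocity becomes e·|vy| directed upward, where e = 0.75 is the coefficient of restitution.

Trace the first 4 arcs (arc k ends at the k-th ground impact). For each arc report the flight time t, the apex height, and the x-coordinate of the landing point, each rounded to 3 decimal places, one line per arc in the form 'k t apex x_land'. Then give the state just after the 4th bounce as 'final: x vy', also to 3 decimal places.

1 3.325 17.769 16.627
2 2.855 9.995 30.901
3 2.141 5.622 41.607
4 1.606 3.162 49.637
final: 49.637 5.908

Arc 1: start y=7.850, vy=13.950 → t=3.325, apex=17.769, x_land=16.627, impact vy=-18.671
  bounce: vy ← 0.75·18.671 = 14.004
Arc 2: start y=0.000, vy=14.004 → t=2.855, apex=9.995, x_land=30.901, impact vy=-14.004
  bounce: vy ← 0.75·14.004 = 10.503
Arc 3: start y=0.000, vy=10.503 → t=2.141, apex=5.622, x_land=41.607, impact vy=-10.503
  bounce: vy ← 0.75·10.503 = 7.877
Arc 4: start y=0.000, vy=7.877 → t=1.606, apex=3.162, x_land=49.637, impact vy=-7.877
  bounce: vy ← 0.75·7.877 = 5.908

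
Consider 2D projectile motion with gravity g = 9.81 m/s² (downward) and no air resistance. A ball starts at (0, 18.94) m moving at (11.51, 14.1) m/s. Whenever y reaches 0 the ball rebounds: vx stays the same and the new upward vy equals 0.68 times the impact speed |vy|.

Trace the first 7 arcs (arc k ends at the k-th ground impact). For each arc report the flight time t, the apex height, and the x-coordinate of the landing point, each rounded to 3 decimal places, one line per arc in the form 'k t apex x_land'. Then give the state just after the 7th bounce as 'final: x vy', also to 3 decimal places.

1 3.872 29.073 44.566
2 3.311 13.443 82.676
3 2.252 6.216 108.590
4 1.531 2.874 126.213
5 1.041 1.329 138.196
6 0.708 0.615 146.344
7 0.481 0.284 151.885
final: 151.885 1.606

Arc 1: start y=18.940, vy=14.100 → t=3.872, apex=29.073, x_land=44.566, impact vy=-23.883
  bounce: vy ← 0.68·23.883 = 16.241
Arc 2: start y=0.000, vy=16.241 → t=3.311, apex=13.443, x_land=82.676, impact vy=-16.241
  bounce: vy ← 0.68·16.241 = 11.044
Arc 3: start y=0.000, vy=11.044 → t=2.252, apex=6.216, x_land=108.590, impact vy=-11.044
  bounce: vy ← 0.68·11.044 = 7.510
Arc 4: start y=0.000, vy=7.510 → t=1.531, apex=2.874, x_land=126.213, impact vy=-7.510
  bounce: vy ← 0.68·7.510 = 5.107
Arc 5: start y=0.000, vy=5.107 → t=1.041, apex=1.329, x_land=138.196, impact vy=-5.107
  bounce: vy ← 0.68·5.107 = 3.472
Arc 6: start y=0.000, vy=3.472 → t=0.708, apex=0.615, x_land=146.344, impact vy=-3.472
  bounce: vy ← 0.68·3.472 = 2.361
Arc 7: start y=0.000, vy=2.361 → t=0.481, apex=0.284, x_land=151.885, impact vy=-2.361
  bounce: vy ← 0.68·2.361 = 1.606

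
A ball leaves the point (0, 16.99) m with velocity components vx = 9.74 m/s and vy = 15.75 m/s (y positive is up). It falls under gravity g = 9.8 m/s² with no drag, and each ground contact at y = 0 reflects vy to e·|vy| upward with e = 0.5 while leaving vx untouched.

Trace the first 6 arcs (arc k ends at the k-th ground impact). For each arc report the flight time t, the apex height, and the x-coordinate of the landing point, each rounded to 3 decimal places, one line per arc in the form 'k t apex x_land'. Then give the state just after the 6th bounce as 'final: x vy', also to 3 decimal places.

Arc 1: start y=16.990, vy=15.750 → t=4.067, apex=29.646, x_land=39.611, impact vy=-24.105
  bounce: vy ← 0.5·24.105 = 12.053
Arc 2: start y=0.000, vy=12.053 → t=2.460, apex=7.412, x_land=63.569, impact vy=-12.053
  bounce: vy ← 0.5·12.053 = 6.026
Arc 3: start y=0.000, vy=6.026 → t=1.230, apex=1.853, x_land=75.548, impact vy=-6.026
  bounce: vy ← 0.5·6.026 = 3.013
Arc 4: start y=0.000, vy=3.013 → t=0.615, apex=0.463, x_land=81.537, impact vy=-3.013
  bounce: vy ← 0.5·3.013 = 1.507
Arc 5: start y=0.000, vy=1.507 → t=0.307, apex=0.116, x_land=84.532, impact vy=-1.507
  bounce: vy ← 0.5·1.507 = 0.753
Arc 6: start y=0.000, vy=0.753 → t=0.154, apex=0.029, x_land=86.029, impact vy=-0.753
  bounce: vy ← 0.5·0.753 = 0.377

1 4.067 29.646 39.611
2 2.460 7.412 63.569
3 1.230 1.853 75.548
4 0.615 0.463 81.537
5 0.307 0.116 84.532
6 0.154 0.029 86.029
final: 86.029 0.377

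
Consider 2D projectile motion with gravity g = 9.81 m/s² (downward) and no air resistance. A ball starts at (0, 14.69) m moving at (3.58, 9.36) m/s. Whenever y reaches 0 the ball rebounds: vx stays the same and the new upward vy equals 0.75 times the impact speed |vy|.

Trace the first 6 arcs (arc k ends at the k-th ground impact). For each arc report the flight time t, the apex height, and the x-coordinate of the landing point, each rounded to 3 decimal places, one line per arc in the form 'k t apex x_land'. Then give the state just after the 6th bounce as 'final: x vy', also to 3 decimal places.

1 2.930 19.155 10.490
2 2.964 10.775 21.103
3 2.223 6.061 29.062
4 1.667 3.409 35.031
5 1.251 1.918 39.508
6 0.938 1.079 42.866
final: 42.866 3.450

Arc 1: start y=14.690, vy=9.360 → t=2.930, apex=19.155, x_land=10.490, impact vy=-19.386
  bounce: vy ← 0.75·19.386 = 14.540
Arc 2: start y=0.000, vy=14.540 → t=2.964, apex=10.775, x_land=21.103, impact vy=-14.540
  bounce: vy ← 0.75·14.540 = 10.905
Arc 3: start y=0.000, vy=10.905 → t=2.223, apex=6.061, x_land=29.062, impact vy=-10.905
  bounce: vy ← 0.75·10.905 = 8.179
Arc 4: start y=0.000, vy=8.179 → t=1.667, apex=3.409, x_land=35.031, impact vy=-8.179
  bounce: vy ← 0.75·8.179 = 6.134
Arc 5: start y=0.000, vy=6.134 → t=1.251, apex=1.918, x_land=39.508, impact vy=-6.134
  bounce: vy ← 0.75·6.134 = 4.600
Arc 6: start y=0.000, vy=4.600 → t=0.938, apex=1.079, x_land=42.866, impact vy=-4.600
  bounce: vy ← 0.75·4.600 = 3.450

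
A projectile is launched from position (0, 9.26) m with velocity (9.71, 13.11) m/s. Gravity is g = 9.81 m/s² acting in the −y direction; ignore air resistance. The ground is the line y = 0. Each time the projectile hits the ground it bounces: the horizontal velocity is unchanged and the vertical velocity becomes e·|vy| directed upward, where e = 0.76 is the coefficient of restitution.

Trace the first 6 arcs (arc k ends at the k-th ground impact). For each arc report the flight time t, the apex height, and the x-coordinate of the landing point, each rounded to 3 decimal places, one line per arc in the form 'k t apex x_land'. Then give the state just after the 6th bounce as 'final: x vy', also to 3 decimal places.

1 3.253 18.020 31.588
2 2.913 10.408 59.877
3 2.214 6.012 81.377
4 1.683 3.472 97.717
5 1.279 2.006 110.135
6 0.972 1.158 119.573
final: 119.573 3.623

Arc 1: start y=9.260, vy=13.110 → t=3.253, apex=18.020, x_land=31.588, impact vy=-18.803
  bounce: vy ← 0.76·18.803 = 14.290
Arc 2: start y=0.000, vy=14.290 → t=2.913, apex=10.408, x_land=59.877, impact vy=-14.290
  bounce: vy ← 0.76·14.290 = 10.861
Arc 3: start y=0.000, vy=10.861 → t=2.214, apex=6.012, x_land=81.377, impact vy=-10.861
  bounce: vy ← 0.76·10.861 = 8.254
Arc 4: start y=0.000, vy=8.254 → t=1.683, apex=3.472, x_land=97.717, impact vy=-8.254
  bounce: vy ← 0.76·8.254 = 6.273
Arc 5: start y=0.000, vy=6.273 → t=1.279, apex=2.006, x_land=110.135, impact vy=-6.273
  bounce: vy ← 0.76·6.273 = 4.768
Arc 6: start y=0.000, vy=4.768 → t=0.972, apex=1.158, x_land=119.573, impact vy=-4.768
  bounce: vy ← 0.76·4.768 = 3.623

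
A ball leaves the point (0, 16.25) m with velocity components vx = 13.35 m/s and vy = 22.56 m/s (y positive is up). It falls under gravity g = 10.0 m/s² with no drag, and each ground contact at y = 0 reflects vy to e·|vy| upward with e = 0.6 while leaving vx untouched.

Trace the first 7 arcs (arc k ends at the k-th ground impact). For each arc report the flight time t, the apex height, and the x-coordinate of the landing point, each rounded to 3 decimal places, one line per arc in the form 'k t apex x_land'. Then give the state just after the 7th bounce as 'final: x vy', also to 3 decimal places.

1 5.144 41.698 68.670
2 3.465 15.011 114.933
3 2.079 5.404 142.691
4 1.248 1.945 159.345
5 0.749 0.700 169.338
6 0.449 0.252 175.334
7 0.269 0.091 178.931
final: 178.931 0.808

Arc 1: start y=16.250, vy=22.560 → t=5.144, apex=41.698, x_land=68.670, impact vy=-28.878
  bounce: vy ← 0.6·28.878 = 17.327
Arc 2: start y=0.000, vy=17.327 → t=3.465, apex=15.011, x_land=114.933, impact vy=-17.327
  bounce: vy ← 0.6·17.327 = 10.396
Arc 3: start y=0.000, vy=10.396 → t=2.079, apex=5.404, x_land=142.691, impact vy=-10.396
  bounce: vy ← 0.6·10.396 = 6.238
Arc 4: start y=0.000, vy=6.238 → t=1.248, apex=1.945, x_land=159.345, impact vy=-6.238
  bounce: vy ← 0.6·6.238 = 3.743
Arc 5: start y=0.000, vy=3.743 → t=0.749, apex=0.700, x_land=169.338, impact vy=-3.743
  bounce: vy ← 0.6·3.743 = 2.246
Arc 6: start y=0.000, vy=2.246 → t=0.449, apex=0.252, x_land=175.334, impact vy=-2.246
  bounce: vy ← 0.6·2.246 = 1.347
Arc 7: start y=0.000, vy=1.347 → t=0.269, apex=0.091, x_land=178.931, impact vy=-1.347
  bounce: vy ← 0.6·1.347 = 0.808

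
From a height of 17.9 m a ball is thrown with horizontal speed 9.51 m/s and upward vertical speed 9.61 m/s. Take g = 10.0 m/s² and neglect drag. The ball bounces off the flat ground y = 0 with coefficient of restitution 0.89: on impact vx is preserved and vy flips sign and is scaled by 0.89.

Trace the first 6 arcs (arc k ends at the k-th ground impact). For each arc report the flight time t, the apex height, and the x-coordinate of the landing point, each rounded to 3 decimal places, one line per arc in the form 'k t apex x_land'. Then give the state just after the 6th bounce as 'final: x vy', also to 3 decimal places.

Arc 1: start y=17.900, vy=9.610 → t=3.083, apex=22.518, x_land=29.321, impact vy=-21.222
  bounce: vy ← 0.89·21.222 = 18.887
Arc 2: start y=0.000, vy=18.887 → t=3.777, apex=17.836, x_land=65.244, impact vy=-18.887
  bounce: vy ← 0.89·18.887 = 16.810
Arc 3: start y=0.000, vy=16.810 → t=3.362, apex=14.128, x_land=97.216, impact vy=-16.810
  bounce: vy ← 0.89·16.810 = 14.961
Arc 4: start y=0.000, vy=14.961 → t=2.992, apex=11.191, x_land=125.671, impact vy=-14.961
  bounce: vy ← 0.89·14.961 = 13.315
Arc 5: start y=0.000, vy=13.315 → t=2.663, apex=8.864, x_land=150.996, impact vy=-13.315
  bounce: vy ← 0.89·13.315 = 11.850
Arc 6: start y=0.000, vy=11.850 → t=2.370, apex=7.021, x_land=173.535, impact vy=-11.850
  bounce: vy ← 0.89·11.850 = 10.547

1 3.083 22.518 29.321
2 3.777 17.836 65.244
3 3.362 14.128 97.216
4 2.992 11.191 125.671
5 2.663 8.864 150.996
6 2.370 7.021 173.535
final: 173.535 10.547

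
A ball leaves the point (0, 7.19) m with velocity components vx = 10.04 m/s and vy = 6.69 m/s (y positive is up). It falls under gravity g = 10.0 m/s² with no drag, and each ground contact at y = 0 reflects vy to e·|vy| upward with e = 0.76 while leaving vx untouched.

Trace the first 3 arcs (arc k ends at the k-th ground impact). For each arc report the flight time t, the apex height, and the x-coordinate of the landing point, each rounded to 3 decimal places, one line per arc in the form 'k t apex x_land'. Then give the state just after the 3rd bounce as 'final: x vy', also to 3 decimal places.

Arc 1: start y=7.190, vy=6.690 → t=2.042, apex=9.428, x_land=20.503, impact vy=-13.732
  bounce: vy ← 0.76·13.732 = 10.436
Arc 2: start y=0.000, vy=10.436 → t=2.087, apex=5.446, x_land=41.459, impact vy=-10.436
  bounce: vy ← 0.76·10.436 = 7.931
Arc 3: start y=0.000, vy=7.931 → t=1.586, apex=3.145, x_land=57.385, impact vy=-7.931
  bounce: vy ← 0.76·7.931 = 6.028

1 2.042 9.428 20.503
2 2.087 5.446 41.459
3 1.586 3.145 57.385
final: 57.385 6.028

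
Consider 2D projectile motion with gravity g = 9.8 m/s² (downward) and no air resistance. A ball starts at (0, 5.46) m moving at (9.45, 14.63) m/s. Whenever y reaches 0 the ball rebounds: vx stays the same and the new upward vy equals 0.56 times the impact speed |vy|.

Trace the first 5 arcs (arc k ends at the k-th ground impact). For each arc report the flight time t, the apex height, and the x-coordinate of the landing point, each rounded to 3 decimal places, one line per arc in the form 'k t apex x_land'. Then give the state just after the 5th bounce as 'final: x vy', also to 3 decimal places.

Arc 1: start y=5.460, vy=14.630 → t=3.321, apex=16.380, x_land=31.386, impact vy=-17.918
  bounce: vy ← 0.56·17.918 = 10.034
Arc 2: start y=0.000, vy=10.034 → t=2.048, apex=5.137, x_land=50.737, impact vy=-10.034
  bounce: vy ← 0.56·10.034 = 5.619
Arc 3: start y=0.000, vy=5.619 → t=1.147, apex=1.611, x_land=61.574, impact vy=-5.619
  bounce: vy ← 0.56·5.619 = 3.147
Arc 4: start y=0.000, vy=3.147 → t=0.642, apex=0.505, x_land=67.642, impact vy=-3.147
  bounce: vy ← 0.56·3.147 = 1.762
Arc 5: start y=0.000, vy=1.762 → t=0.360, apex=0.158, x_land=71.041, impact vy=-1.762
  bounce: vy ← 0.56·1.762 = 0.987

1 3.321 16.380 31.386
2 2.048 5.137 50.737
3 1.147 1.611 61.574
4 0.642 0.505 67.642
5 0.360 0.158 71.041
final: 71.041 0.987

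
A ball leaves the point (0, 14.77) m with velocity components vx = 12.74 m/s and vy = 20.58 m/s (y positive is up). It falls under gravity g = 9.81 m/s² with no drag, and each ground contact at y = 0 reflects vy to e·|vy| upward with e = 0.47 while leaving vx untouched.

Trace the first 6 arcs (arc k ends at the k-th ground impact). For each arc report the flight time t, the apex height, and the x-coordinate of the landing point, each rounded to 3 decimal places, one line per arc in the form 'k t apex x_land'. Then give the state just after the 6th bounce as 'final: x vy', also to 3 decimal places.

Arc 1: start y=14.770, vy=20.580 → t=4.820, apex=36.357, x_land=61.412, impact vy=-26.708
  bounce: vy ← 0.47·26.708 = 12.553
Arc 2: start y=0.000, vy=12.553 → t=2.559, apex=8.031, x_land=94.016, impact vy=-12.553
  bounce: vy ← 0.47·12.553 = 5.900
Arc 3: start y=0.000, vy=5.900 → t=1.203, apex=1.774, x_land=109.340, impact vy=-5.900
  bounce: vy ← 0.47·5.900 = 2.773
Arc 4: start y=0.000, vy=2.773 → t=0.565, apex=0.392, x_land=116.542, impact vy=-2.773
  bounce: vy ← 0.47·2.773 = 1.303
Arc 5: start y=0.000, vy=1.303 → t=0.266, apex=0.087, x_land=119.927, impact vy=-1.303
  bounce: vy ← 0.47·1.303 = 0.613
Arc 6: start y=0.000, vy=0.613 → t=0.125, apex=0.019, x_land=121.518, impact vy=-0.613
  bounce: vy ← 0.47·0.613 = 0.288

1 4.820 36.357 61.412
2 2.559 8.031 94.016
3 1.203 1.774 109.340
4 0.565 0.392 116.542
5 0.266 0.087 119.927
6 0.125 0.019 121.518
final: 121.518 0.288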